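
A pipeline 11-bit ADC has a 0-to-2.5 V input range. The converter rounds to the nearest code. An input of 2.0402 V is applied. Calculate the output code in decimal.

With 2048 levels over 2.5 V, one step is 1.221 mV.
Input sits at 1671.332 steps above V_low.
So the output code is 1671.

code 1671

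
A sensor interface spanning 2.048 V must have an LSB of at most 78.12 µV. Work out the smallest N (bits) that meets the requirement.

Number of steps required ≥ 2.048 V / 78.12 µV = 26216.08.
Need 2^N ≥ 26216.08; 2^14 = 16384, 2^15 = 32768.
Minimum N = 15.

15 bits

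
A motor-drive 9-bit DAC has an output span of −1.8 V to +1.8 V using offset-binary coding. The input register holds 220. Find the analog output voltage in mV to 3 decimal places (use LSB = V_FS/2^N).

LSB = 3.6 V / 2^9 = 7.031 mV.
V_out = (−1.8) + 220 × 0.00703125 V = -0.253125 V.
= -253.125 mV.

-253.125 mV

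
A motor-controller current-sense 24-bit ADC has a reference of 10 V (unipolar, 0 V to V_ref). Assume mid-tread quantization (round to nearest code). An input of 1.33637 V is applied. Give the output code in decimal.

With 16777216 levels over 10 V, one step is 0.60 µV.
Input sits at 2242056.815 steps above V_low.
Round → code 2242057.

code 2242057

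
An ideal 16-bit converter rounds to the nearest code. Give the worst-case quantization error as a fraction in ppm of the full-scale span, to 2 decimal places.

7.63 ppm

Rounding → worst-case error = ½ LSB = V_FS/2^17, so 1e+06/131072 = 7.62939 ppm of full scale.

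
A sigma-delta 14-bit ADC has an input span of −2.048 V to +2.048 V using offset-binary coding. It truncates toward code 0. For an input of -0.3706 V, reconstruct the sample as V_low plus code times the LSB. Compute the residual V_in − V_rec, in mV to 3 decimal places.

One LSB is 4.096 V / 16384 = 250.00 µV.
(V_in − V_low)/LSB = (-0.3706 − (−2.048))/0.00025 = 6709.6000 → code 6709 (floor).
Reconstructed: -0.37075 V.
Difference: 0.00015 V → 0.150 mV.

0.150 mV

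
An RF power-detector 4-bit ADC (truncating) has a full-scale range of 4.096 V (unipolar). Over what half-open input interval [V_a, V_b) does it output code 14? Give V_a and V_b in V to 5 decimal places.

[3.58400 V, 3.84000 V)

LSB = 4.096/2^4 = 256.000 mV.
V_a = V_low + 14·LSB = 3.584 V; V_b = V_low + 15·LSB = 3.84 V.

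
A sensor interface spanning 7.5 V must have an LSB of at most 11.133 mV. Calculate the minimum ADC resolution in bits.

Number of steps required ≥ 7.5 V / 11.133 mV = 673.67.
Need 2^N ≥ 673.67; 2^9 = 512, 2^10 = 1024.
Minimum N = 10.

10 bits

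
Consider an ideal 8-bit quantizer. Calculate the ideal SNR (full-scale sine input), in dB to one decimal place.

SNR ≈ 6.02·N + 1.76 dB = 6.02·8 + 1.76 = 49.92 dB.

49.9 dB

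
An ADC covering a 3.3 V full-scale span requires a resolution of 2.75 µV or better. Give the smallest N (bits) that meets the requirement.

21 bits

Number of steps required ≥ 3.3 V / 2.75 µV = 1200000.00.
Need 2^N ≥ 1200000.00; 2^20 = 1048576, 2^21 = 2097152.
Minimum N = 21.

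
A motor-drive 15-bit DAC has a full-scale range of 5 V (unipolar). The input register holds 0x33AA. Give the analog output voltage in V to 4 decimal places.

LSB = 5 V / 2^15 = 152.59 µV.
Code 0x33AA = 13226 decimal.
V_out = 0 + 13226 × 0.000152588 V = 2.01813 V.

2.0181 V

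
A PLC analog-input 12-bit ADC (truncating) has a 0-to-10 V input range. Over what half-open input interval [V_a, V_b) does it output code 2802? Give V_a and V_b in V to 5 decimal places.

LSB = 10/2^12 = 2.441 mV.
V_a = V_low + 2802·LSB = 6.84082 V; V_b = V_low + 2803·LSB = 6.84326 V.

[6.84082 V, 6.84326 V)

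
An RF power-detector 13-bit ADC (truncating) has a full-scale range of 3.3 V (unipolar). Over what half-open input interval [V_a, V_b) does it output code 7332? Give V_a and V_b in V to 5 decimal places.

[2.95356 V, 2.95397 V)

LSB = 3.3/2^13 = 402.83 µV.
V_a = V_low + 7332·LSB = 2.95356 V; V_b = V_low + 7333·LSB = 2.95397 V.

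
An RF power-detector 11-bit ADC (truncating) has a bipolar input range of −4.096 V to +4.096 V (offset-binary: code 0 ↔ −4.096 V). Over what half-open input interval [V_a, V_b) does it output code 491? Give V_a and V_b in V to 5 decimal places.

[-2.13200 V, -2.12800 V)

LSB = 8.192/2^11 = 4.000 mV.
V_a = V_low + 491·LSB = -2.132 V; V_b = V_low + 492·LSB = -2.128 V.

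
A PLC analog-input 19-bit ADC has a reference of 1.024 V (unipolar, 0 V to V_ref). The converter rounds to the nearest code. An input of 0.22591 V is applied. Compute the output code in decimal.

LSB = 1.024 V / 524288 = 1.95 µV.
(0.22591 − 0) / 1.95313e-06 = 115665.920 LSBs.
round(115665.920) = 115666.

code 115666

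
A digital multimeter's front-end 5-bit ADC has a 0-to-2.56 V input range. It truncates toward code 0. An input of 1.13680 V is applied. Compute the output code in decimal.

With 32 levels over 2.56 V, one step is 80.000 mV.
(V_in − V_low)/LSB = (1.13680 − 0) / 0.08 = 14.210.
So the output code is 14.

code 14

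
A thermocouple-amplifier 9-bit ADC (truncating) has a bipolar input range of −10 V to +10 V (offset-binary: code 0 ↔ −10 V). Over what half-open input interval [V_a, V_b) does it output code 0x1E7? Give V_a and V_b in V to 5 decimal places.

LSB = 20/2^9 = 39.062 mV.
Code 0x1E7 = 487 decimal.
V_a = V_low + 487·LSB = 9.02344 V; V_b = V_low + 488·LSB = 9.0625 V.

[9.02344 V, 9.06250 V)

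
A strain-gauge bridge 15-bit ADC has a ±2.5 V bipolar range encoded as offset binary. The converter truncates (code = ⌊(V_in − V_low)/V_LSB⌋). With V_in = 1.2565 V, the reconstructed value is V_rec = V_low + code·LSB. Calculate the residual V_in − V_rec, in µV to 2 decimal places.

One LSB is 5 V / 32768 = 152.59 µV.
(V_in − V_low)/LSB = (1.2565 − (−2.5))/0.000152588 = 24618.5984 → code 24618 (floor).
V_rec = (−2.5) + 24618·0.000152588 = 1.2564087 V.
V_in − V_rec = 9.13086e-05 V = 91.31 µV.

91.31 µV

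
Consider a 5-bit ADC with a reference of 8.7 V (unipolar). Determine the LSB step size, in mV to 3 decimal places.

271.875 mV

Full-scale span = 8.7 V.
LSB = 8.7 / 2^5 = 8.7 / 32 = 0.271875 V = 271.875 mV.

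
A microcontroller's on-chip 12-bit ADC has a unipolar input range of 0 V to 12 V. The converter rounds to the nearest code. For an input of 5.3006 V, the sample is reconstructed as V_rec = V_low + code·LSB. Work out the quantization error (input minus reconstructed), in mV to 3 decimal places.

0.795 mV

One LSB is 12 V / 4096 = 2.930 mV.
(V_in − V_low)/LSB = (5.3006 − 0)/0.00292969 = 1809.2715 → code 1809 (round).
Code 1809 maps back to 0 + 1809×0.00292969 V = 5.2998047 V.
Error = 5.3006 − 5.2998047 = 0.000795313 V = 0.795 mV.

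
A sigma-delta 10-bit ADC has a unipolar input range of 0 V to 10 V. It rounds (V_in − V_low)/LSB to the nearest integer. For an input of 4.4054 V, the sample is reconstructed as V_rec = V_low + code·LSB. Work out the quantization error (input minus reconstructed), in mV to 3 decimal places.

1.103 mV

Step size: 10 V ÷ 2^10 = 9.766 mV.
Scaled input = 451.1130 LSBs, so code = 451.
Code 451 maps back to 0 + 451×0.00976562 V = 4.4042969 V.
Difference: 0.00110312 V → 1.103 mV.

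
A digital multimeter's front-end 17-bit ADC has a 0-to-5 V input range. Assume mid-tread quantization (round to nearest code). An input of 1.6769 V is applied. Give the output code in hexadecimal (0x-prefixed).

Full-scale span = 5 V; LSB = 5/2^17 = 38.15 µV.
(V_in − V_low)/LSB = (1.6769 − 0) / 3.8147e-05 = 43958.927.
round(43958.927) = 43959.
In hexadecimal (0x-prefixed): 0xABB7.

code 0xABB7 (decimal 43959)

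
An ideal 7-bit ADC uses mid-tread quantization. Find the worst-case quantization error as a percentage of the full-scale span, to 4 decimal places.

Rounding → worst-case error = ½ LSB = V_FS/2^8, so 100/256 = 0.390625 % of full scale.

0.3906 %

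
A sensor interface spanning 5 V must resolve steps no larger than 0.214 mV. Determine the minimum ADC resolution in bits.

Number of steps required ≥ 5 V / 0.214 mV = 23364.49.
Need 2^N ≥ 23364.49; 2^14 = 16384, 2^15 = 32768.
Minimum N = 15.

15 bits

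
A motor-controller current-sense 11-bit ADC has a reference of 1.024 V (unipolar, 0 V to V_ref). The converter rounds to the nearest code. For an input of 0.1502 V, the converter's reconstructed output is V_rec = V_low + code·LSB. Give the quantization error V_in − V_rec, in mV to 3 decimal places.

0.200 mV

Step size: 1.024 V ÷ 2^11 = 0.500 mV.
(V_in − V_low)/LSB = (0.1502 − 0)/0.0005 = 300.4000 → code 300 (round).
Code 300 maps back to 0 + 300×0.0005 V = 0.15 V.
Difference: 0.0002 V → 0.200 mV.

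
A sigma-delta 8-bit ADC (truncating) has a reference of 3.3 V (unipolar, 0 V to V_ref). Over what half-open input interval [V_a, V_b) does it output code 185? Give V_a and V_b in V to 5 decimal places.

[2.38477 V, 2.39766 V)

LSB = 3.3/2^8 = 12.891 mV.
V_a = V_low + 185·LSB = 2.38477 V; V_b = V_low + 186·LSB = 2.39766 V.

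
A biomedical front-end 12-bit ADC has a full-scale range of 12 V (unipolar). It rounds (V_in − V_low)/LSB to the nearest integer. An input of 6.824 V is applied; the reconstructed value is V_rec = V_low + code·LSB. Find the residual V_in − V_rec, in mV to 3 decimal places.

LSB = 12/2^12 = 2.930 mV.
Scaled input = 2329.2587 LSBs, so code = 2329.
V_rec = 0 + 2329·0.00292969 = 6.8232422 V.
V_in − V_rec = 0.000757813 V = 0.758 mV.

0.758 mV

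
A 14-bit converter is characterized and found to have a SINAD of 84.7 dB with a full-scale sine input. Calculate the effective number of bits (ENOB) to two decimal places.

ENOB = (SINAD − 1.76) / 6.02 = (84.7 − 1.76)/6.02 = 13.777.

13.78 bits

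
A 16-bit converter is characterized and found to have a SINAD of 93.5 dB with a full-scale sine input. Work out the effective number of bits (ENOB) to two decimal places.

15.24 bits

ENOB = (SINAD − 1.76) / 6.02 = (93.5 − 1.76)/6.02 = 15.239.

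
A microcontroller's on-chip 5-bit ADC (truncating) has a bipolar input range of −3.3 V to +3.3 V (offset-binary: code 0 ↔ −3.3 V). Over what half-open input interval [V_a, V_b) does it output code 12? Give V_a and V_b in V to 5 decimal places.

LSB = 6.6/2^5 = 206.250 mV.
V_a = V_low + 12·LSB = -0.825 V; V_b = V_low + 13·LSB = -0.61875 V.

[-0.82500 V, -0.61875 V)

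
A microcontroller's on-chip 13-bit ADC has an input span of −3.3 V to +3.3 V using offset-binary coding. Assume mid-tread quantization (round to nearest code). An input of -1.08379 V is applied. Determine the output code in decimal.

code 2751

LSB = 6.6 V / 8192 = 0.806 mV.
(-1.08379 − (−3.3)) / 0.000805664 = 2750.787 LSBs.
So the output code is 2751.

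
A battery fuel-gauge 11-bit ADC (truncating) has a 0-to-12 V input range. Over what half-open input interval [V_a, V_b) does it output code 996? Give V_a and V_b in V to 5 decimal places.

[5.83594 V, 5.84180 V)

LSB = 12/2^11 = 5.859 mV.
V_a = V_low + 996·LSB = 5.83594 V; V_b = V_low + 997·LSB = 5.8418 V.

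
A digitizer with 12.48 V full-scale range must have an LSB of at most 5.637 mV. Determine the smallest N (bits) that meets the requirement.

12 bits

Number of steps required ≥ 12.48 V / 5.637 mV = 2213.94.
Need 2^N ≥ 2213.94; 2^11 = 2048, 2^12 = 4096.
Minimum N = 12.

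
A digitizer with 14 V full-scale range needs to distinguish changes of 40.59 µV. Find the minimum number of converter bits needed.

Number of steps required ≥ 14 V / 40.59 µV = 344912.54.
Need 2^N ≥ 344912.54; 2^18 = 262144, 2^19 = 524288.
Minimum N = 19.

19 bits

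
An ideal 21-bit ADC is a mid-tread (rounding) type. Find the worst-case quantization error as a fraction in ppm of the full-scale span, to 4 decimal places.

Rounding → worst-case error = ½ LSB = V_FS/2^22, so 1e+06/4194304 = 0.238419 ppm of full scale.

0.2384 ppm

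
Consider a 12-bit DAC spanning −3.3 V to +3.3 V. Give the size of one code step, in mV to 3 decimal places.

1.611 mV

Full-scale span = 6.6 V.
LSB = 6.6 / 2^12 = 6.6 / 4096 = 0.00161133 V = 1.611 mV.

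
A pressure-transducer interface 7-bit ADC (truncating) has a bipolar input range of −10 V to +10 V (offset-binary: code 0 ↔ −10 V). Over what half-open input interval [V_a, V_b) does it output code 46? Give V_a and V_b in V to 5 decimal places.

[-2.81250 V, -2.65625 V)

LSB = 20/2^7 = 156.250 mV.
V_a = V_low + 46·LSB = -2.8125 V; V_b = V_low + 47·LSB = -2.65625 V.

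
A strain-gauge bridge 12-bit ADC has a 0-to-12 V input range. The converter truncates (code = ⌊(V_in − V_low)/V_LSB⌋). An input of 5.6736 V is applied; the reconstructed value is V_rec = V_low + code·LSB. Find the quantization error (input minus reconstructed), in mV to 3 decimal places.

1.725 mV

Step size: 12 V ÷ 2^12 = 2.930 mV.
(V_in − V_low)/LSB = (5.6736 − 0)/0.00292969 = 1936.5888 → code 1936 (floor).
V_rec = 0 + 1936·0.00292969 = 5.671875 V.
Difference: 0.001725 V → 1.725 mV.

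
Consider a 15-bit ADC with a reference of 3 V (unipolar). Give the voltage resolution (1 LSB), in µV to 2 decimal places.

91.55 µV

Full-scale span = 3 V.
LSB = 3 / 2^15 = 3 / 32768 = 9.15527e-05 V = 91.55 µV.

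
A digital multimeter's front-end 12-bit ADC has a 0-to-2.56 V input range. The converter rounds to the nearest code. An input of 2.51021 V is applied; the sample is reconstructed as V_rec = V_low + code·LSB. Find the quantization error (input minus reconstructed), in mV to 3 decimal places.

Step size: 2.56 V ÷ 2^12 = 0.625 mV.
Scaled input = 4016.3360 LSBs, so code = 4016.
V_rec = 0 + 4016·0.000625 = 2.51 V.
Difference: 0.00021 V → 0.210 mV.

0.210 mV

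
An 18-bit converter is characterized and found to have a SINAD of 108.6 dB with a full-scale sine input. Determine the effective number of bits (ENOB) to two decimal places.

ENOB = (SINAD − 1.76) / 6.02 = (108.6 − 1.76)/6.02 = 17.748.

17.75 bits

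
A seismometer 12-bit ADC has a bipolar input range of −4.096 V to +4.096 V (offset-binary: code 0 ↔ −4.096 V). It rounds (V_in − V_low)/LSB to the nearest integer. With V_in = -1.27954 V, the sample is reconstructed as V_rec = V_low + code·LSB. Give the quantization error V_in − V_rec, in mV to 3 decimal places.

0.460 mV

Step size: 8.192 V ÷ 2^12 = 2.000 mV.
(V_in − V_low)/LSB = (-1.27954 − (−4.096))/0.002 = 1408.2300 → code 1408 (round).
V_rec = (−4.096) + 1408·0.002 = -1.28 V.
Difference: 0.00046 V → 0.460 mV.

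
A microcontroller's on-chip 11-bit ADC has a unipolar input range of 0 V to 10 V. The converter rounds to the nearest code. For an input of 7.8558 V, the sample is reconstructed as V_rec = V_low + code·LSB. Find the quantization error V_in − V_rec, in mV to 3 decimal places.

LSB = 10/2^11 = 4.883 mV.
(7.8558 − 0)/0.00488281 = 1608.8678; round gives code 1609.
V_rec = 0 + 1609·0.00488281 = 7.8564453 V.
Difference: -0.000645313 V → -0.645 mV.

-0.645 mV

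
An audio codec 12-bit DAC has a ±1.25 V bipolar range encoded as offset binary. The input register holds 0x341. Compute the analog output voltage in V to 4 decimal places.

-0.7416 V

LSB = 2.5 V / 2^12 = 0.610 mV.
Code 0x341 = 833 decimal.
V_out = (−1.25) + 833 × 0.000610352 V = -0.741577 V.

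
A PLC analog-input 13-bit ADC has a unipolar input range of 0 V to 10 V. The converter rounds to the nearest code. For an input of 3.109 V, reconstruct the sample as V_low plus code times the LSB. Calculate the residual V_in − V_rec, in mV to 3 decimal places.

-0.131 mV

Step size: 10 V ÷ 2^13 = 1.221 mV.
Scaled input = 2546.8928 LSBs, so code = 2547.
Code 2547 maps back to 0 + 2547×0.0012207 V = 3.1091309 V.
V_in − V_rec = -0.000130859 V = -0.131 mV.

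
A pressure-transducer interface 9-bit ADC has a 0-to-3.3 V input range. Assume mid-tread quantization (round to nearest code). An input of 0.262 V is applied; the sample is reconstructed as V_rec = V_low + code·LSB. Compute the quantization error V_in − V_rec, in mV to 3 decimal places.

-2.258 mV

LSB = 3.3/2^9 = 6.445 mV.
(0.262 − 0)/0.00644531 = 40.6497; round gives code 41.
Reconstructed: 0.26425781 V.
V_in − V_rec = -0.00225781 V = -2.258 mV.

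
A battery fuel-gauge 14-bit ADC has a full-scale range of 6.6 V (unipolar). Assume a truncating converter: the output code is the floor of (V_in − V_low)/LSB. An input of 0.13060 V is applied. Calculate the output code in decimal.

code 324

LSB = 6.6 V / 16384 = 402.83 µV.
(0.13060 − 0) / 0.000402832 = 324.205 LSBs.
⌊·⌋(324.205) = 324.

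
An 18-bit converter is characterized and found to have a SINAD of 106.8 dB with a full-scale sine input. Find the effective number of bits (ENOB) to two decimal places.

17.45 bits

ENOB = (SINAD − 1.76) / 6.02 = (106.8 − 1.76)/6.02 = 17.449.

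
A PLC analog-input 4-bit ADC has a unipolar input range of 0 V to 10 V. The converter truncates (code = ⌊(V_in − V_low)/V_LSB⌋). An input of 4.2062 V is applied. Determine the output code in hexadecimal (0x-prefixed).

code 0x6 (decimal 6)

Full-scale span = 10 V; LSB = 10/2^4 = 0.6250 V.
(V_in − V_low)/LSB = (4.2062 − 0) / 0.625 = 6.730.
Floor → code 6.
In hexadecimal (0x-prefixed): 0x6.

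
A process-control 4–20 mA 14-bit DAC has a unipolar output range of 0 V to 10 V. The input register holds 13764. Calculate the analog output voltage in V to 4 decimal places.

8.4009 V

LSB = 10 V / 2^14 = 0.610 mV.
V_out = 0 + 13764 × 0.000610352 V = 8.40088 V.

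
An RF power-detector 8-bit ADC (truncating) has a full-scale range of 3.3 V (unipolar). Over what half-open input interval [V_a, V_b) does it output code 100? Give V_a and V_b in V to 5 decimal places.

LSB = 3.3/2^8 = 12.891 mV.
V_a = V_low + 100·LSB = 1.28906 V; V_b = V_low + 101·LSB = 1.30195 V.

[1.28906 V, 1.30195 V)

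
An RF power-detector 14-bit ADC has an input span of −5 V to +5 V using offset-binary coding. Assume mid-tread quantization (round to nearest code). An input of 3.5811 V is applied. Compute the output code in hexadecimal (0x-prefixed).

LSB = 10 V / 16384 = 0.610 mV.
(V_in − V_low)/LSB = (3.5811 − (−5)) / 0.000610352 = 14059.274.
Round → code 14059.
In hexadecimal (0x-prefixed): 0x36EB.

code 0x36EB (decimal 14059)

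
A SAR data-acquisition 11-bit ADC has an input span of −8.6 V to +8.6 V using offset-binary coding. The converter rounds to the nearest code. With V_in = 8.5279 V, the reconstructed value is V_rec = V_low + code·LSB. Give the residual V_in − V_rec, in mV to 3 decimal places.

Step size: 17.2 V ÷ 2^11 = 8.398 mV.
(8.5279 − (−8.6))/0.00839844 = 2039.4151; round gives code 2039.
Reconstructed: 8.5244141 V.
Difference: 0.00348594 V → 3.486 mV.

3.486 mV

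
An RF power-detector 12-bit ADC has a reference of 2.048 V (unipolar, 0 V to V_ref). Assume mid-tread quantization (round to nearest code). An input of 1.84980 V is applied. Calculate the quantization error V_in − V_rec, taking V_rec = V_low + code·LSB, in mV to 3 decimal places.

-0.200 mV

One LSB is 2.048 V / 4096 = 0.500 mV.
(V_in − V_low)/LSB = (1.84980 − 0)/0.0005 = 3699.6000 → code 3700 (round).
Reconstructed: 1.85 V.
Error = 1.84980 − 1.85 = -0.0002 V = -0.200 mV.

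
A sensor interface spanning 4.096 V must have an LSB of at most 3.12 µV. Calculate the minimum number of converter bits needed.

21 bits

Number of steps required ≥ 4.096 V / 3.12 µV = 1312820.51.
Need 2^N ≥ 1312820.51; 2^20 = 1048576, 2^21 = 2097152.
Minimum N = 21.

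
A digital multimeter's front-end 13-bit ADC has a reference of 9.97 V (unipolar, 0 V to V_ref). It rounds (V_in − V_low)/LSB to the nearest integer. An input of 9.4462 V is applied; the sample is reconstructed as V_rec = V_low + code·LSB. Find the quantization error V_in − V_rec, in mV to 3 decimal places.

-0.472 mV

One LSB is 9.97 V / 8192 = 1.217 mV.
(9.4462 − 0)/0.00121704 = 7761.6119; round gives code 7762.
V_rec = 0 + 7762·0.00121704 = 9.4466724 V.
Difference: -0.000472363 V → -0.472 mV.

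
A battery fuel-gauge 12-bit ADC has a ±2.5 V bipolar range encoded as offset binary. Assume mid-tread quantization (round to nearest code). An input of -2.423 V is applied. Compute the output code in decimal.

LSB = 5 V / 4096 = 1.221 mV.
(-2.423 − (−2.5)) / 0.0012207 = 63.078 LSBs.
So the output code is 63.

code 63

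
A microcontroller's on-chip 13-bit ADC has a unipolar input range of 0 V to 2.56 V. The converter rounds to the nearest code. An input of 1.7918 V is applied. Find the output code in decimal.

code 5734

With 8192 levels over 2.56 V, one step is 312.50 µV.
Input sits at 5733.760 steps above V_low.
Round → code 5734.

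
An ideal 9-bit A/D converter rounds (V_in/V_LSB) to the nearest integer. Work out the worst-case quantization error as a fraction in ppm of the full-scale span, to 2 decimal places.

Rounding → worst-case error = ½ LSB = V_FS/2^10, so 1e+06/1024 = 976.562 ppm of full scale.

976.56 ppm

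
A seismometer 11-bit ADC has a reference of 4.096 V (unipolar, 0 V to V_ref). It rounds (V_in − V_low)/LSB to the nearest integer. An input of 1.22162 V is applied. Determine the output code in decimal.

With 2048 levels over 4.096 V, one step is 2.000 mV.
(V_in − V_low)/LSB = (1.22162 − 0) / 0.002 = 610.810.
Round → code 611.

code 611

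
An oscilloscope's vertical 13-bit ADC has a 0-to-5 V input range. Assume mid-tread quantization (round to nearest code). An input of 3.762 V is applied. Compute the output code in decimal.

code 6164

LSB = 5 V / 8192 = 0.610 mV.
(V_in − V_low)/LSB = (3.762 − 0) / 0.000610352 = 6163.661.
Round → code 6164.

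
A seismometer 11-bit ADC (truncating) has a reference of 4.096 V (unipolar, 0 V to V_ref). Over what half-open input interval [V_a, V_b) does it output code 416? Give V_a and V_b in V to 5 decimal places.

[0.83200 V, 0.83400 V)

LSB = 4.096/2^11 = 2.000 mV.
V_a = V_low + 416·LSB = 0.832 V; V_b = V_low + 417·LSB = 0.834 V.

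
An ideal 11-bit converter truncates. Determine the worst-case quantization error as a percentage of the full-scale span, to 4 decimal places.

Truncating → worst-case error = 1 LSB = V_FS/2^11, so 100/2048 = 0.0488281 % of full scale.

0.0488 %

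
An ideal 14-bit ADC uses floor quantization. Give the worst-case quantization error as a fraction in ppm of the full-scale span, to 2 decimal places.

Truncating → worst-case error = 1 LSB = V_FS/2^14, so 1e+06/16384 = 61.0352 ppm of full scale.

61.04 ppm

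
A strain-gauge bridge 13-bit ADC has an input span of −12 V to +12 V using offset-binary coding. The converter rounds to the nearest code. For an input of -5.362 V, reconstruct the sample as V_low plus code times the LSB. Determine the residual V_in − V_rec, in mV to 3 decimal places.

LSB = 24/2^13 = 2.930 mV.
(-5.362 − (−12))/0.00292969 = 2265.7707; round gives code 2266.
Code 2266 maps back to (−12) + 2266×0.00292969 V = -5.3613281 V.
Error = -5.362 − (−5.3613281) = -0.000671875 V = -0.672 mV.

-0.672 mV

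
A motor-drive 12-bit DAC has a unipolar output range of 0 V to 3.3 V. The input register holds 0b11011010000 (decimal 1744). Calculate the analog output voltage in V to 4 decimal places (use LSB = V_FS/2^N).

LSB = 3.3 V / 2^12 = 0.806 mV.
Code 0b11011010000 = 1744 decimal.
V_out = 0 + 1744 × 0.000805664 V = 1.40508 V.

1.4051 V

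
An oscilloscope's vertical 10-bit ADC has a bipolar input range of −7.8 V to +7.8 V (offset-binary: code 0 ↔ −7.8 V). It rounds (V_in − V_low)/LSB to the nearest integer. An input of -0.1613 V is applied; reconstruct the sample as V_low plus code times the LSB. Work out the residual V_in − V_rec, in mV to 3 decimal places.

6.278 mV

Step size: 15.6 V ÷ 2^10 = 15.234 mV.
Scaled input = 501.4121 LSBs, so code = 501.
Code 501 maps back to (−7.8) + 501×0.0152344 V = -0.16757812 V.
V_in − V_rec = 0.00627812 V = 6.278 mV.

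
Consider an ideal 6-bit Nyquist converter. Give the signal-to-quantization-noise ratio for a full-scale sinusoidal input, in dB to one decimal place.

37.9 dB

SNR ≈ 6.02·N + 1.76 dB = 6.02·6 + 1.76 = 37.88 dB.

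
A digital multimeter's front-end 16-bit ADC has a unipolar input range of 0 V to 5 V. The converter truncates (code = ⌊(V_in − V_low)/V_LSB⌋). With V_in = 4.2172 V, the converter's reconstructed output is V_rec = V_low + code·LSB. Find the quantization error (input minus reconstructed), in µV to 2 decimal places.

52.17 µV

LSB = 5/2^16 = 76.29 µV.
(V_in − V_low)/LSB = (4.2172 − 0)/7.62939e-05 = 55275.6838 → code 55275 (floor).
V_rec = 0 + 55275·7.62939e-05 = 4.2171478 V.
Error = 4.2172 − 4.2171478 = 5.21729e-05 V = 52.17 µV.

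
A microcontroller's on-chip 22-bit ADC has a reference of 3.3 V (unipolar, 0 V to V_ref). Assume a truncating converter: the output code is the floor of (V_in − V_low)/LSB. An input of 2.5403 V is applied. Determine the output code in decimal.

code 3228724

With 4194304 levels over 3.3 V, one step is 0.79 µV.
Input sits at 3228724.379 steps above V_low.
So the output code is 3228724.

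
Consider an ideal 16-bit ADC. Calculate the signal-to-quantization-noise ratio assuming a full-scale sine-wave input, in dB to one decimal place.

SNR ≈ 6.02·N + 1.76 dB = 6.02·16 + 1.76 = 98.08 dB.

98.1 dB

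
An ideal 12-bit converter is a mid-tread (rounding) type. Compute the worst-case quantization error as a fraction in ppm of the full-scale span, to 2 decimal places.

122.07 ppm

Rounding → worst-case error = ½ LSB = V_FS/2^13, so 1e+06/8192 = 122.07 ppm of full scale.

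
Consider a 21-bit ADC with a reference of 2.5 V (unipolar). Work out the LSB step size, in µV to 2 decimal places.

1.19 µV

Full-scale span = 2.5 V.
LSB = 2.5 / 2^21 = 2.5 / 2097152 = 1.19209e-06 V = 1.19 µV.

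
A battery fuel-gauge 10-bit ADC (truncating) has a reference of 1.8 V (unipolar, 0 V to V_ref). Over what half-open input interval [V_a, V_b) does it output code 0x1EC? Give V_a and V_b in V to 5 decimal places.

LSB = 1.8/2^10 = 1.758 mV.
Code 0x1EC = 492 decimal.
V_a = V_low + 492·LSB = 0.864844 V; V_b = V_low + 493·LSB = 0.866602 V.

[0.86484 V, 0.86660 V)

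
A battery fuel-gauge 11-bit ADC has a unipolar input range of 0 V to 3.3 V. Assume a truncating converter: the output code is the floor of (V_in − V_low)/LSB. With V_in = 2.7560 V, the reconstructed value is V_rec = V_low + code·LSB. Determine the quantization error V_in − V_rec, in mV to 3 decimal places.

One LSB is 3.3 V / 2048 = 1.611 mV.
(2.7560 − 0)/0.00161133 = 1710.3903; ⌊·⌋ gives code 1710.
Reconstructed: 2.7553711 V.
V_in − V_rec = 0.000628906 V = 0.629 mV.

0.629 mV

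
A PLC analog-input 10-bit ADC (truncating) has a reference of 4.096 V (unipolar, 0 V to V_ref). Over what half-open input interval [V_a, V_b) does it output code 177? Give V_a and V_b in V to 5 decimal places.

[0.70800 V, 0.71200 V)

LSB = 4.096/2^10 = 4.000 mV.
V_a = V_low + 177·LSB = 0.708 V; V_b = V_low + 178·LSB = 0.712 V.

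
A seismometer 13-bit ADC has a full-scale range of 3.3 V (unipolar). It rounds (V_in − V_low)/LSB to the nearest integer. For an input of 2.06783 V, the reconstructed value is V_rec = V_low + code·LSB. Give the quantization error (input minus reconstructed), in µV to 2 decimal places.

93.18 µV

One LSB is 3.3 V / 8192 = 402.83 µV.
(V_in − V_low)/LSB = (2.06783 − 0)/0.000402832 = 5133.2313 → code 5133 (round).
V_rec = 0 + 5133·0.000402832 = 2.0677368 V.
Error = 2.06783 − 2.0677368 = 9.31836e-05 V = 93.18 µV.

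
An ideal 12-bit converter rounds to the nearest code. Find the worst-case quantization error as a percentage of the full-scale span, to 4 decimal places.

Rounding → worst-case error = ½ LSB = V_FS/2^13, so 100/8192 = 0.012207 % of full scale.

0.0122 %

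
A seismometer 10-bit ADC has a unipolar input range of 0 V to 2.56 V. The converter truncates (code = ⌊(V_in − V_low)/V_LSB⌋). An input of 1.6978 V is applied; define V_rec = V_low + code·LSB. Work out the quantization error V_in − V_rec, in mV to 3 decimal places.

0.300 mV

LSB = 2.56/2^10 = 2.500 mV.
(V_in − V_low)/LSB = (1.6978 − 0)/0.0025 = 679.1200 → code 679 (floor).
Code 679 maps back to 0 + 679×0.0025 V = 1.6975 V.
V_in − V_rec = 0.0003 V = 0.300 mV.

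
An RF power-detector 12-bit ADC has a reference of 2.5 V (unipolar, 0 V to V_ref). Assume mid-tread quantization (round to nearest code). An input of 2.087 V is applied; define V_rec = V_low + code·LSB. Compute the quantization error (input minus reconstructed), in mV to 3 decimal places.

0.208 mV

One LSB is 2.5 V / 4096 = 0.610 mV.
Scaled input = 3419.3408 LSBs, so code = 3419.
Code 3419 maps back to 0 + 3419×0.000610352 V = 2.086792 V.
Error = 2.087 − 2.086792 = 0.000208008 V = 0.208 mV.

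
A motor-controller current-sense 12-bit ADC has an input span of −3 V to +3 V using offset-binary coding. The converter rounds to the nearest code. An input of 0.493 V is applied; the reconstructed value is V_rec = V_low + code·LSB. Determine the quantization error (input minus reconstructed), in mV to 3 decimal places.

Step size: 6 V ÷ 2^12 = 1.465 mV.
(0.493 − (−3))/0.00146484 = 2384.5547; round gives code 2385.
V_rec = (−3) + 2385·0.00146484 = 0.49365234 V.
Difference: -0.000652344 V → -0.652 mV.

-0.652 mV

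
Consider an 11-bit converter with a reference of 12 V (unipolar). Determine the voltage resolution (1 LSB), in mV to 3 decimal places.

Full-scale span = 12 V.
LSB = 12 / 2^11 = 12 / 2048 = 0.00585938 V = 5.859 mV.

5.859 mV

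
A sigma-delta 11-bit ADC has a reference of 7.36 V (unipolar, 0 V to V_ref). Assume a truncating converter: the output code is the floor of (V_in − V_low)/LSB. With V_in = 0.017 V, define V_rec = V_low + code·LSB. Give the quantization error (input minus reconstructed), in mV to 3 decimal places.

One LSB is 7.36 V / 2048 = 3.594 mV.
(0.017 − 0)/0.00359375 = 4.7304; ⌊·⌋ gives code 4.
Code 4 maps back to 0 + 4×0.00359375 V = 0.014375 V.
V_in − V_rec = 0.002625 V = 2.625 mV.

2.625 mV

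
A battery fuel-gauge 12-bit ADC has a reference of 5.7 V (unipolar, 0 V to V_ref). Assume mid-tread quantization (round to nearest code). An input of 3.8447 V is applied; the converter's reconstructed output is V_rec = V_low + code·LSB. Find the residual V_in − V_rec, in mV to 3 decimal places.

LSB = 5.7/2^12 = 1.392 mV.
(V_in − V_low)/LSB = (3.8447 − 0)/0.0013916 = 2762.7879 → code 2763 (round).
V_rec = 0 + 2763·0.0013916 = 3.8449951 V.
Error = 3.8447 − 3.8449951 = -0.000295117 V = -0.295 mV.

-0.295 mV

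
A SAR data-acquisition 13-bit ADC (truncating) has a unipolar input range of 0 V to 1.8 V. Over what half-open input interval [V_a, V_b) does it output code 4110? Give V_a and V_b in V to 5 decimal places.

LSB = 1.8/2^13 = 219.73 µV.
V_a = V_low + 4110·LSB = 0.903076 V; V_b = V_low + 4111·LSB = 0.903296 V.

[0.90308 V, 0.90330 V)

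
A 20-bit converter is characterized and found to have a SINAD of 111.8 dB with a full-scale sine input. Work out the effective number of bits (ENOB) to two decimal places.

18.28 bits

ENOB = (SINAD − 1.76) / 6.02 = (111.8 − 1.76)/6.02 = 18.279.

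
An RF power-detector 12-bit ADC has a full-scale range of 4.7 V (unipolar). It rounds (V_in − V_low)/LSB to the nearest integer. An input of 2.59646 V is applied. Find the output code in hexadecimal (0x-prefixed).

LSB = 4.7 V / 4096 = 1.147 mV.
(V_in − V_low)/LSB = (2.59646 − 0) / 0.00114746 = 2262.787.
Round → code 2263.
In hexadecimal (0x-prefixed): 0x8D7.

code 0x8D7 (decimal 2263)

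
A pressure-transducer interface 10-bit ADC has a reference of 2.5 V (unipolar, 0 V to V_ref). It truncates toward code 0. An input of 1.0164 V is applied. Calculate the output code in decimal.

Full-scale span = 2.5 V; LSB = 2.5/2^10 = 2.441 mV.
(1.0164 − 0) / 0.00244141 = 416.317 LSBs.
So the output code is 416.

code 416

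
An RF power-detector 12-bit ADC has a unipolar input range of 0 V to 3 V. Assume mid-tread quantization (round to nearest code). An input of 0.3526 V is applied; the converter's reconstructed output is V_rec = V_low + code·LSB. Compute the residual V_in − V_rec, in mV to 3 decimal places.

One LSB is 3 V / 4096 = 0.732 mV.
Scaled input = 481.4165 LSBs, so code = 481.
V_rec = 0 + 481·0.000732422 = 0.35229492 V.
Error = 0.3526 − 0.35229492 = 0.000305078 V = 0.305 mV.

0.305 mV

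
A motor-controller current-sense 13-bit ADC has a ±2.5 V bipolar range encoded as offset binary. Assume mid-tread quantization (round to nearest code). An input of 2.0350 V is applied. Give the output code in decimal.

With 8192 levels over 5 V, one step is 0.610 mV.
Input sits at 7430.144 steps above V_low.
So the output code is 7430.

code 7430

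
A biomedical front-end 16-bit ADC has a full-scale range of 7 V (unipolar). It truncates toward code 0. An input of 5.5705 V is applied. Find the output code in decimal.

code 52152

With 65536 levels over 7 V, one step is 106.81 µV.
Input sits at 52152.613 steps above V_low.
Floor → code 52152.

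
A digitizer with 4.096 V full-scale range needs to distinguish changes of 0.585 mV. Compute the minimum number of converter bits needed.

13 bits

Number of steps required ≥ 4.096 V / 0.585 mV = 7001.71.
Need 2^N ≥ 7001.71; 2^12 = 4096, 2^13 = 8192.
Minimum N = 13.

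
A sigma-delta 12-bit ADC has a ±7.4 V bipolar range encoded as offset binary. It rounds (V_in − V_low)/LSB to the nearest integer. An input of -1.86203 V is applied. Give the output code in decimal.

code 1533

LSB = 14.8 V / 4096 = 3.613 mV.
(-1.86203 − (−7.4)) / 0.00361328 = 1532.671 LSBs.
round(1532.671) = 1533.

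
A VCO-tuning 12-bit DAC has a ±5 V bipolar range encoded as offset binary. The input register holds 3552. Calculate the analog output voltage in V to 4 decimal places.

3.6719 V

LSB = 10 V / 2^12 = 2.441 mV.
V_out = (−5) + 3552 × 0.00244141 V = 3.67188 V.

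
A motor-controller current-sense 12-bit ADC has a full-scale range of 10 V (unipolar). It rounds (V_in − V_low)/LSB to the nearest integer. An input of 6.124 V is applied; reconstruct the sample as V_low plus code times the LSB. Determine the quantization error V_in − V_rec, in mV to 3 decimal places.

0.953 mV

LSB = 10/2^12 = 2.441 mV.
(V_in − V_low)/LSB = (6.124 − 0)/0.00244141 = 2508.3904 → code 2508 (round).
V_rec = 0 + 2508·0.00244141 = 6.1230469 V.
Error = 6.124 − 6.1230469 = 0.000953125 V = 0.953 mV.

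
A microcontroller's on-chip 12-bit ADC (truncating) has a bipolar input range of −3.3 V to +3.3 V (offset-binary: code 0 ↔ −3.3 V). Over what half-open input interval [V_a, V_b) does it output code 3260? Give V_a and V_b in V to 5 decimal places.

LSB = 6.6/2^12 = 1.611 mV.
V_a = V_low + 3260·LSB = 1.95293 V; V_b = V_low + 3261·LSB = 1.95454 V.

[1.95293 V, 1.95454 V)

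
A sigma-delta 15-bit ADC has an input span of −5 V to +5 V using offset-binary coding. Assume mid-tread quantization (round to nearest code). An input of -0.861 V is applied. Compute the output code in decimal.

code 13563

With 32768 levels over 10 V, one step is 305.18 µV.
(V_in − V_low)/LSB = (-0.861 − (−5)) / 0.000305176 = 13562.675.
round(13562.675) = 13563.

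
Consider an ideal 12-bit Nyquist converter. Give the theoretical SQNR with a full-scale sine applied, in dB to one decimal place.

74.0 dB

SNR ≈ 6.02·N + 1.76 dB = 6.02·12 + 1.76 = 74.00 dB.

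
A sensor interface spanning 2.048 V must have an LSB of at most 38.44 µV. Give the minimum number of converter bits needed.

Number of steps required ≥ 2.048 V / 38.44 µV = 53277.84.
Need 2^N ≥ 53277.84; 2^15 = 32768, 2^16 = 65536.
Minimum N = 16.

16 bits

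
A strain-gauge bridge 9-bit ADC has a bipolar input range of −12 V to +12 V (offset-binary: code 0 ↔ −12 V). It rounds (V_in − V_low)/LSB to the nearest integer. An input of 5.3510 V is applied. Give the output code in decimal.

With 512 levels over 24 V, one step is 46.875 mV.
Input sits at 370.155 steps above V_low.
Round → code 370.

code 370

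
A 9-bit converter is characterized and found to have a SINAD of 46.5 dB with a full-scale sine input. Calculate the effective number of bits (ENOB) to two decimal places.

7.43 bits

ENOB = (SINAD − 1.76) / 6.02 = (46.5 − 1.76)/6.02 = 7.432.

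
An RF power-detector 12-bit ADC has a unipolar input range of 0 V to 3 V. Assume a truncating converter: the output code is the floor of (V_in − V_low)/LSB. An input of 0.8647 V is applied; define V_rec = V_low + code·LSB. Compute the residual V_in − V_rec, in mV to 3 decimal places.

LSB = 3/2^12 = 0.732 mV.
(0.8647 − 0)/0.000732422 = 1180.6037; ⌊·⌋ gives code 1180.
V_rec = 0 + 1180·0.000732422 = 0.86425781 V.
V_in − V_rec = 0.000442187 V = 0.442 mV.

0.442 mV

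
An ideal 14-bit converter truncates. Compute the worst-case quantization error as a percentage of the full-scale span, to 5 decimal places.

0.00610 %

Truncating → worst-case error = 1 LSB = V_FS/2^14, so 100/16384 = 0.00610352 % of full scale.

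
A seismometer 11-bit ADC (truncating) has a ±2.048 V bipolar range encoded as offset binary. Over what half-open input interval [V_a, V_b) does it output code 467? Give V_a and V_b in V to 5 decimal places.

LSB = 4.096/2^11 = 2.000 mV.
V_a = V_low + 467·LSB = -1.114 V; V_b = V_low + 468·LSB = -1.112 V.

[-1.11400 V, -1.11200 V)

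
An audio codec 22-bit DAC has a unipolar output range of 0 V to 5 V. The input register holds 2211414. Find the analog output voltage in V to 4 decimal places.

2.6362 V

LSB = 5 V / 2^22 = 1.19 µV.
V_out = 0 + 2211414 × 1.19209e-06 V = 2.63621 V.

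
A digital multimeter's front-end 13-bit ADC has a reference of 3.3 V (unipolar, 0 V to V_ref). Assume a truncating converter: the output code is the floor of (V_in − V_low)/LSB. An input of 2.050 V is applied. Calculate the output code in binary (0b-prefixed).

code 0b1001111100000 (decimal 5088)

With 8192 levels over 3.3 V, one step is 402.83 µV.
(2.050 − 0) / 0.000402832 = 5088.970 LSBs.
Floor → code 5088.
In binary (0b-prefixed): 0b1001111100000.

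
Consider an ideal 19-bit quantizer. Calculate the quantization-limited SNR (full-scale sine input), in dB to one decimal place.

116.1 dB

SNR ≈ 6.02·N + 1.76 dB = 6.02·19 + 1.76 = 116.14 dB.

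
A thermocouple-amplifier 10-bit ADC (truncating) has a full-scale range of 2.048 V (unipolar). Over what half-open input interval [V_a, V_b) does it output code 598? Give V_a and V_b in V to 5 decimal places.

LSB = 2.048/2^10 = 2.000 mV.
V_a = V_low + 598·LSB = 1.196 V; V_b = V_low + 599·LSB = 1.198 V.

[1.19600 V, 1.19800 V)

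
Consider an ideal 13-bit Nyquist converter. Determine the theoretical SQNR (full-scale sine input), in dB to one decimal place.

SNR ≈ 6.02·N + 1.76 dB = 6.02·13 + 1.76 = 80.02 dB.

80.0 dB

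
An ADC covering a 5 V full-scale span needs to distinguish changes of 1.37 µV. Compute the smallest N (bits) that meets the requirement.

Number of steps required ≥ 5 V / 1.37 µV = 3649635.04.
Need 2^N ≥ 3649635.04; 2^21 = 2097152, 2^22 = 4194304.
Minimum N = 22.

22 bits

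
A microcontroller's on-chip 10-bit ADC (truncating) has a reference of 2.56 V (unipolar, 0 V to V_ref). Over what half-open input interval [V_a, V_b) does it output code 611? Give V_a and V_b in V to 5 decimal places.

[1.52750 V, 1.53000 V)

LSB = 2.56/2^10 = 2.500 mV.
V_a = V_low + 611·LSB = 1.5275 V; V_b = V_low + 612·LSB = 1.53 V.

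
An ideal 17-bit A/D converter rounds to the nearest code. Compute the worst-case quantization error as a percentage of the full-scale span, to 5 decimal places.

0.00038 %

Rounding → worst-case error = ½ LSB = V_FS/2^18, so 100/262144 = 0.00038147 % of full scale.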